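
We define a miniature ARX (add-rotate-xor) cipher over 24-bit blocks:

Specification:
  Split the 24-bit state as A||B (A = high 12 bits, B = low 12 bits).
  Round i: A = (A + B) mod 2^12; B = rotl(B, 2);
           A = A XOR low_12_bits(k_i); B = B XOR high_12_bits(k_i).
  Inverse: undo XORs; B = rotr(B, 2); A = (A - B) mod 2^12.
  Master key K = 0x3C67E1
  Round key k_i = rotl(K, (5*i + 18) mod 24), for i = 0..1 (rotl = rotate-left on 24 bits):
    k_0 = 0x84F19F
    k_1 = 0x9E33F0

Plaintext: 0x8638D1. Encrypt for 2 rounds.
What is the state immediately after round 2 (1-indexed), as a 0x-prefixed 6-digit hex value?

s_0 = plaintext = 0x8638D1
s_1 = Round(s_0, k_0) = 0x0ABB09
s_2 = Round(s_1, k_1) = 0x8445C5

0x8445C5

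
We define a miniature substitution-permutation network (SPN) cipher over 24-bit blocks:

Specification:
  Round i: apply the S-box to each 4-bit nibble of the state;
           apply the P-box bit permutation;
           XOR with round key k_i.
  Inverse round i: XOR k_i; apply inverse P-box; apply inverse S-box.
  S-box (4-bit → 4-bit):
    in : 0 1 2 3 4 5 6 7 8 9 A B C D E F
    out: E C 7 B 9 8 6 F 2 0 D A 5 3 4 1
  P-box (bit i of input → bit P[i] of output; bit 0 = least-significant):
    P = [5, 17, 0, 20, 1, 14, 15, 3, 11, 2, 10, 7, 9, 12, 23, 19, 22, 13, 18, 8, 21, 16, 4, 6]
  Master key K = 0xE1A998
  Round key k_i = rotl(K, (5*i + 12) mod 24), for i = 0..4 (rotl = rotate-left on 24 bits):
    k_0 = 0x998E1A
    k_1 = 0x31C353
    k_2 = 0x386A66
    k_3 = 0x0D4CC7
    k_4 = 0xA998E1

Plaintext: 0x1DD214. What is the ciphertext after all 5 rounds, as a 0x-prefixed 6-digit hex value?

s_0 = plaintext = 0x1DD214
s_1 = Round(s_0, k_0) = 0xC93066
s_2 = Round(s_1, k_1) = 0x1B15C6
s_3 = Round(s_2, k_2) = 0xB2CBB5
s_4 = Round(s_3, k_3) = 0xD82E0B
s_5 = Round(s_4, k_4) = 0x1A6EE9

0x1A6EE9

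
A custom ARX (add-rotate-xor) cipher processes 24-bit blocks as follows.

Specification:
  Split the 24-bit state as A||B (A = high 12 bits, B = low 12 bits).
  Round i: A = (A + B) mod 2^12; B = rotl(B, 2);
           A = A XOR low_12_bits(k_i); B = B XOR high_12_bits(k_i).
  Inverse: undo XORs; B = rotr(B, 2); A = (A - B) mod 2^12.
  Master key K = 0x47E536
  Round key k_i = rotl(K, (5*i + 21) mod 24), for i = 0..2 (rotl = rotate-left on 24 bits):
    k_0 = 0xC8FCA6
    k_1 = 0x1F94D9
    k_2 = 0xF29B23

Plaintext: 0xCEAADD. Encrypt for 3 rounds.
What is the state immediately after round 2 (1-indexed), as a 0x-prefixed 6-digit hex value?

0x783E1C

s_0 = plaintext = 0xCEAADD
s_1 = Round(s_0, k_0) = 0xB617F9
s_2 = Round(s_1, k_1) = 0x783E1C
s_3 = Round(s_2, k_2) = 0xEBC75A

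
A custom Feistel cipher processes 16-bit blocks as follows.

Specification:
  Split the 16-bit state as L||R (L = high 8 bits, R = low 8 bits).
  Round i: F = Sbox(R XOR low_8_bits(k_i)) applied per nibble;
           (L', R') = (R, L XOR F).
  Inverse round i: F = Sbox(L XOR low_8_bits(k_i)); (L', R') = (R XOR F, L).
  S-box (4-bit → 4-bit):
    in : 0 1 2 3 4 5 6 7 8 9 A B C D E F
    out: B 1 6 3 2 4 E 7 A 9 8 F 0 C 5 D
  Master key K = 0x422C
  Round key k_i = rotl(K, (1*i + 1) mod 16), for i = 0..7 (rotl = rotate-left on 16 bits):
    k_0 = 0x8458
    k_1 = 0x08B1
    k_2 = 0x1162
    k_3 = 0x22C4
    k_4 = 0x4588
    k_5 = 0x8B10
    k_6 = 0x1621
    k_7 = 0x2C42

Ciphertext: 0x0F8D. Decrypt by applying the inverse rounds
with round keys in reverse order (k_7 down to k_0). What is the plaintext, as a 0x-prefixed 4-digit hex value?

0xCEB6

s_0 = ciphertext = 0x0F8D
s_1 = InvRound(s_0, k_7) = 0xA10F
s_2 = InvRound(s_1, k_6) = 0xA4A1
s_3 = InvRound(s_2, k_5) = 0x53A4
s_4 = InvRound(s_3, k_4) = 0x6B53
s_5 = InvRound(s_4, k_3) = 0xDE6B
s_6 = InvRound(s_5, k_2) = 0x9BDE
s_7 = InvRound(s_6, k_1) = 0xB69B
s_8 = InvRound(s_7, k_0) = 0xCEB6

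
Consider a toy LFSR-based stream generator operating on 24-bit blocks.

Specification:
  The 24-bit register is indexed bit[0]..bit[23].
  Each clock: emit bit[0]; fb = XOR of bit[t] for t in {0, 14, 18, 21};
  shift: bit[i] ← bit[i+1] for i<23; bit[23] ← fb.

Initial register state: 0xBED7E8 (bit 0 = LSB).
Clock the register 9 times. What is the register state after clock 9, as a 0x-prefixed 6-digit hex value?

reg_0 = 0xBED7E8
clock 1: out=0, reg = 0xDF6BF4
clock 2: out=0, reg = 0x6FB5FA
clock 3: out=0, reg = 0x37DAFD
clock 4: out=1, reg = 0x1BED7E
clock 5: out=0, reg = 0x8DF6BF
clock 6: out=1, reg = 0xC6FB5F
clock 7: out=1, reg = 0xE37DAF
clock 8: out=1, reg = 0xF1BED7
clock 9: out=1, reg = 0x78DF6B

0x78DF6B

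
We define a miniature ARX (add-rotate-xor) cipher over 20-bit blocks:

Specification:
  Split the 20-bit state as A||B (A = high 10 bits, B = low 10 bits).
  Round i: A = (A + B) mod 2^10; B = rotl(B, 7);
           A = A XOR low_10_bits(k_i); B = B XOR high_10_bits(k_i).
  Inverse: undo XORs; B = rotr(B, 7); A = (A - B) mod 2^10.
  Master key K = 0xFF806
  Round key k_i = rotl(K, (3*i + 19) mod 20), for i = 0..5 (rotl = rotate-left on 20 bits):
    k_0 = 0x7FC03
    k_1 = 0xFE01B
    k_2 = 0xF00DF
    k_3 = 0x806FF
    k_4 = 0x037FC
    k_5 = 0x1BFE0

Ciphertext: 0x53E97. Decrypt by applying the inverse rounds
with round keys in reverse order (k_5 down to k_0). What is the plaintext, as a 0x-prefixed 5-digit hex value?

0x8C13C

s_0 = ciphertext = 0x53E97
s_1 = InvRound(s_0, k_5) = 0xBABC5
s_2 = InvRound(s_1, k_4) = 0xB3E47
s_3 = InvRound(s_2, k_3) = 0x80230
s_4 = InvRound(s_3, k_2) = 0xD7383
s_5 = InvRound(s_4, k_1) = 0xDBFD8
s_6 = InvRound(s_5, k_0) = 0x8C13C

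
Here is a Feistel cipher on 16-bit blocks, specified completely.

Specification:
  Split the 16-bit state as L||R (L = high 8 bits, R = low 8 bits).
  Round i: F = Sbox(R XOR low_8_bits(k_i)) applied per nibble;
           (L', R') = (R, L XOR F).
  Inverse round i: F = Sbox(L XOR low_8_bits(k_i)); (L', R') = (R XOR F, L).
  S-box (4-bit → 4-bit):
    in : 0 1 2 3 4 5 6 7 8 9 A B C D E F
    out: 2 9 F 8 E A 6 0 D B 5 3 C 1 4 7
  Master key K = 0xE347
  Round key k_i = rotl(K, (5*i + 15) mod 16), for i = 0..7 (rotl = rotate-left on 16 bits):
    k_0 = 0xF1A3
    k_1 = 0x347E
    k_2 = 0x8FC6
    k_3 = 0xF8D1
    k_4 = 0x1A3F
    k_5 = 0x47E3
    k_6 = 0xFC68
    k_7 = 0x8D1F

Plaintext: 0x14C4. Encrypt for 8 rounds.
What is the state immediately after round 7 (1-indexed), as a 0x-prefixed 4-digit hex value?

s_0 = plaintext = 0x14C4
s_1 = Round(s_0, k_0) = 0xC474
s_2 = Round(s_1, k_1) = 0x74E1
s_3 = Round(s_2, k_2) = 0xE184
s_4 = Round(s_3, k_3) = 0x844B
s_5 = Round(s_4, k_4) = 0x4B8A
s_6 = Round(s_5, k_5) = 0x8A20
s_7 = Round(s_6, k_6) = 0x2067
s_8 = Round(s_7, k_7) = 0x672D

0x2067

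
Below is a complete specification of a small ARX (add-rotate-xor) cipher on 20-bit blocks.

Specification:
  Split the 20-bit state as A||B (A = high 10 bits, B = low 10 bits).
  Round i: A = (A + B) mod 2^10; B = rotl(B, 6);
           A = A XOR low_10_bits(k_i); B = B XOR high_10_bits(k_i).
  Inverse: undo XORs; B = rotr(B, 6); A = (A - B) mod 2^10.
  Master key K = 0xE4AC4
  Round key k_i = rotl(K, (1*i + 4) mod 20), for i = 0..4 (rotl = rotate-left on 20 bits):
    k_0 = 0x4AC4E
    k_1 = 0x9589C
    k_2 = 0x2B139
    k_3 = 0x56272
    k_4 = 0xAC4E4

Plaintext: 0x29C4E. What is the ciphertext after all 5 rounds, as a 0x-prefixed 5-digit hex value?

s_0 = plaintext = 0x29C4E
s_1 = Round(s_0, k_0) = 0x2EEAF
s_2 = Round(s_1, k_1) = 0xFD9BC
s_3 = Round(s_2, k_2) = 0x22FB7
s_4 = Round(s_3, k_3) = 0x8C0A3
s_5 = Round(s_4, k_4) = 0x8DE7B

0x8DE7B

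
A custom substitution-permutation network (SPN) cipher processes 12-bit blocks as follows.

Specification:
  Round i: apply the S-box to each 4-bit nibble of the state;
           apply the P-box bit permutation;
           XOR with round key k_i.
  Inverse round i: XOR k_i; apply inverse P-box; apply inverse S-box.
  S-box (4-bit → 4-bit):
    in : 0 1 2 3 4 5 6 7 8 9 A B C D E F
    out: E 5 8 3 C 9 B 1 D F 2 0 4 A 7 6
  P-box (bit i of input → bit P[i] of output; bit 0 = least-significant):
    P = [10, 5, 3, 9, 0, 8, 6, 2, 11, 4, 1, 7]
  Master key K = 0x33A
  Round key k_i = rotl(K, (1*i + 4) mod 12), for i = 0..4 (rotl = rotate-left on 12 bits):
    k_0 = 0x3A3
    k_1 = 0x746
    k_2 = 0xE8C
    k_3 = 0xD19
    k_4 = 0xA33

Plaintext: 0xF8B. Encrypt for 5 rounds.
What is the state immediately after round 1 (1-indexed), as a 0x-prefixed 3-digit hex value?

0x3F4

s_0 = plaintext = 0xF8B
s_1 = Round(s_0, k_0) = 0x3F4
s_2 = Round(s_1, k_1) = 0xC1E
s_3 = Round(s_2, k_2) = 0xAE7
s_4 = Round(s_3, k_3) = 0x848
s_5 = Round(s_4, k_4) = 0x4FD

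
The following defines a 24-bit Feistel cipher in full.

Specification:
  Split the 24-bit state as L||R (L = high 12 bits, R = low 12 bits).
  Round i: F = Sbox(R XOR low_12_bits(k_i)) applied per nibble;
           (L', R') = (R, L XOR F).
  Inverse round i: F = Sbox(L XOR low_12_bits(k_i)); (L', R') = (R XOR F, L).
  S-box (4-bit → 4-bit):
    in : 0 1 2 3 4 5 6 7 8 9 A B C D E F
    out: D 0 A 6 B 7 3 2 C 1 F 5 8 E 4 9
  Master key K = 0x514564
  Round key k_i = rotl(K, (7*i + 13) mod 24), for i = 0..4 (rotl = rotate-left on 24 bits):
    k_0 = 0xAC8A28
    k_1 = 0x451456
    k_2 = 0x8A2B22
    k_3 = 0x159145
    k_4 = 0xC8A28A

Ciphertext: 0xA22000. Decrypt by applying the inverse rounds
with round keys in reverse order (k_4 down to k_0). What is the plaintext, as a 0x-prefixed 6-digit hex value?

0x1D749C

s_0 = ciphertext = 0xA22000
s_1 = InvRound(s_0, k_4) = 0xCFCA22
s_2 = InvRound(s_1, k_3) = 0x473CFC
s_3 = InvRound(s_2, k_2) = 0x58C473
s_4 = InvRound(s_3, k_1) = 0x49C58C
s_5 = InvRound(s_4, k_0) = 0x1D749C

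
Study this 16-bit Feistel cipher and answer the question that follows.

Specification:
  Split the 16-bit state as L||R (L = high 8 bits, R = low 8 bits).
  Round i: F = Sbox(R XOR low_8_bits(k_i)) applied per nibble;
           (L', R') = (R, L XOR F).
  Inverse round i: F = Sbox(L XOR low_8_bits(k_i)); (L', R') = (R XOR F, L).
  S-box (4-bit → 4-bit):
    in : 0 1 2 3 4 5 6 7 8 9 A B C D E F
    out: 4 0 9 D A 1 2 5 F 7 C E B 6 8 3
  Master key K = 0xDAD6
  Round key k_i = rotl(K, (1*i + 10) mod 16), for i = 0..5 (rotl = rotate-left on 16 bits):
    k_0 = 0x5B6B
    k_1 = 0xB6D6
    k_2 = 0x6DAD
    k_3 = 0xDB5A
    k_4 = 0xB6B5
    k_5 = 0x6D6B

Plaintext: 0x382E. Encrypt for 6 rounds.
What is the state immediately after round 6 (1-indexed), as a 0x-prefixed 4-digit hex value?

s_0 = plaintext = 0x382E
s_1 = Round(s_0, k_0) = 0x2E99
s_2 = Round(s_1, k_1) = 0x998D
s_3 = Round(s_2, k_2) = 0x8D0D
s_4 = Round(s_3, k_3) = 0x0D98
s_5 = Round(s_4, k_4) = 0x989B
s_6 = Round(s_5, k_5) = 0x9BAC

0x9BAC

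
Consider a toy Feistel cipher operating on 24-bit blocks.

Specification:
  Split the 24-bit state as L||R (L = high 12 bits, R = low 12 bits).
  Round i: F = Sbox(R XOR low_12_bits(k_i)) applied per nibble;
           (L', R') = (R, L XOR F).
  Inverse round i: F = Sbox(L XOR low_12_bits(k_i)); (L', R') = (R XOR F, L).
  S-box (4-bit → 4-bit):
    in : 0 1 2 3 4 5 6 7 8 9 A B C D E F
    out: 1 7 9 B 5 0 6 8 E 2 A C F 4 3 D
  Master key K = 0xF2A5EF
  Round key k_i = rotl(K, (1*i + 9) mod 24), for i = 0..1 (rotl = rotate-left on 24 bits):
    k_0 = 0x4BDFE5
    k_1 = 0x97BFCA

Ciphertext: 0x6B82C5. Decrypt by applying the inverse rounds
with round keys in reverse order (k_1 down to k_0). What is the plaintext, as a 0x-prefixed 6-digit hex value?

0xB1A04C

s_0 = ciphertext = 0x6B82C5
s_1 = InvRound(s_0, k_1) = 0x04C6B8
s_2 = InvRound(s_1, k_0) = 0xB1A04C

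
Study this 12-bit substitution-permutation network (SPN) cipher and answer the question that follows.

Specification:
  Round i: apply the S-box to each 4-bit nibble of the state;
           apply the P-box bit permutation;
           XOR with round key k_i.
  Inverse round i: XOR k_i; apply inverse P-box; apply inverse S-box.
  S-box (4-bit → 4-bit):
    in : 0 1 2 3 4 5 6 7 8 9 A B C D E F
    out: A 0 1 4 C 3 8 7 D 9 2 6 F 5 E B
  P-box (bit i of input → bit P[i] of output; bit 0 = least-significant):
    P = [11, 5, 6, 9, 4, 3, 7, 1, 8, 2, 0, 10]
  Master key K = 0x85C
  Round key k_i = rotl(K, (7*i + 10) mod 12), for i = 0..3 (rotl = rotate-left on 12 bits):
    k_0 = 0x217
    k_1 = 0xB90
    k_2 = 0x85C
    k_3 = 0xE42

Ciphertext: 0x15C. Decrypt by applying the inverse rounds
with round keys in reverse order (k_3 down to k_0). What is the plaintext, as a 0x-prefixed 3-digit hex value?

0x76F

s_0 = ciphertext = 0x15C
s_1 = InvRound(s_0, k_3) = 0xFF9
s_2 = InvRound(s_1, k_2) = 0xC30
s_3 = InvRound(s_2, k_1) = 0x930
s_4 = InvRound(s_3, k_0) = 0x76F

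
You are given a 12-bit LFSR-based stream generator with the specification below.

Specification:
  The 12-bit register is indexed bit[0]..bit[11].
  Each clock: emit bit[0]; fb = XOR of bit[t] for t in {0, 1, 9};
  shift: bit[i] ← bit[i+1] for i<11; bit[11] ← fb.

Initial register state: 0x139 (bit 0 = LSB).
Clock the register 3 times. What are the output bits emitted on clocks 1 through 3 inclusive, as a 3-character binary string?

100

reg_0 = 0x139
clock 1: out=1, reg = 0x89C
clock 2: out=0, reg = 0x44E
clock 3: out=0, reg = 0xA27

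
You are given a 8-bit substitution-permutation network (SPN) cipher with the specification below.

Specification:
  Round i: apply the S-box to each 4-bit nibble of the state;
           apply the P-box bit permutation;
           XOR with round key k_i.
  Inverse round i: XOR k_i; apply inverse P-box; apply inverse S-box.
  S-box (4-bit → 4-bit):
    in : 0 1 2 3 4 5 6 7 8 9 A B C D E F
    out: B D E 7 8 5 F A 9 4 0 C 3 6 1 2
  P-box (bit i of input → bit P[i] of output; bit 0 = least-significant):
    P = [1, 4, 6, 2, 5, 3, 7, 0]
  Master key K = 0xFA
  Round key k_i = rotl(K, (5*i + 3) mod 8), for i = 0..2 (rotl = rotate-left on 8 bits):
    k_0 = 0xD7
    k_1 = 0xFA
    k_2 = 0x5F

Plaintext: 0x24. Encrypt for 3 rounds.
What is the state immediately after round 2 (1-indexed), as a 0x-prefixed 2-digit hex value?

s_0 = plaintext = 0x24
s_1 = Round(s_0, k_0) = 0x5A
s_2 = Round(s_1, k_1) = 0x5A
s_3 = Round(s_2, k_2) = 0xFF

0x5A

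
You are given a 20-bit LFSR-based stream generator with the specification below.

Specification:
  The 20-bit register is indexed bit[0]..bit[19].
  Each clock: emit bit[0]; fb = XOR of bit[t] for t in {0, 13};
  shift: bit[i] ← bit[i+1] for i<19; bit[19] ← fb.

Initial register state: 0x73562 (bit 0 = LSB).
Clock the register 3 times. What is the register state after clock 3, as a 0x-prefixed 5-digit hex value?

reg_0 = 0x73562
clock 1: out=0, reg = 0xB9AB1
clock 2: out=1, reg = 0xDCD58
clock 3: out=0, reg = 0x6E6AC

0x6E6AC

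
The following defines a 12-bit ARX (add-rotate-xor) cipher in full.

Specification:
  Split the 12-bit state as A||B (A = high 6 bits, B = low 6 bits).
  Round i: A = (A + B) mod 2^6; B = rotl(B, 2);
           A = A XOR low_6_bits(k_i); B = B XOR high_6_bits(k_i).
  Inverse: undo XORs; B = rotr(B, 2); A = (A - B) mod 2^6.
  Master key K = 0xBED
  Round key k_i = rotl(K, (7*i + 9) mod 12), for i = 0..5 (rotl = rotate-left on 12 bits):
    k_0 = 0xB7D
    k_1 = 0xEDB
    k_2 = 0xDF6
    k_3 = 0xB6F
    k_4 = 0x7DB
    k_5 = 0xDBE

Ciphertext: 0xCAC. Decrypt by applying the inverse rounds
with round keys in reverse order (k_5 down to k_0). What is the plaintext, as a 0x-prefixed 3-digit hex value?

0x17F

s_0 = ciphertext = 0xCAC
s_1 = InvRound(s_0, k_5) = 0x9A6
s_2 = InvRound(s_1, k_4) = 0x7DE
s_3 = InvRound(s_2, k_3) = 0xD3C
s_4 = InvRound(s_3, k_2) = 0x432
s_5 = InvRound(s_4, k_1) = 0xE52
s_6 = InvRound(s_5, k_0) = 0x17F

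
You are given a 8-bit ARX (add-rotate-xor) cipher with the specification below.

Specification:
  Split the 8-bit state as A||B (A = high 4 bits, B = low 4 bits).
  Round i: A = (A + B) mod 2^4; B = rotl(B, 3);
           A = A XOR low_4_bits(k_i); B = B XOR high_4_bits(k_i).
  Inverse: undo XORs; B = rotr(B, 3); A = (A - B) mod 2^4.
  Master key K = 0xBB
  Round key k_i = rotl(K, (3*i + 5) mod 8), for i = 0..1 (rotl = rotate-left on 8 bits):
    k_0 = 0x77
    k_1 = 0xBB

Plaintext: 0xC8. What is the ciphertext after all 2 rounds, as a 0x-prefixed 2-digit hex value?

s_0 = plaintext = 0xC8
s_1 = Round(s_0, k_0) = 0x33
s_2 = Round(s_1, k_1) = 0xD2

0xD2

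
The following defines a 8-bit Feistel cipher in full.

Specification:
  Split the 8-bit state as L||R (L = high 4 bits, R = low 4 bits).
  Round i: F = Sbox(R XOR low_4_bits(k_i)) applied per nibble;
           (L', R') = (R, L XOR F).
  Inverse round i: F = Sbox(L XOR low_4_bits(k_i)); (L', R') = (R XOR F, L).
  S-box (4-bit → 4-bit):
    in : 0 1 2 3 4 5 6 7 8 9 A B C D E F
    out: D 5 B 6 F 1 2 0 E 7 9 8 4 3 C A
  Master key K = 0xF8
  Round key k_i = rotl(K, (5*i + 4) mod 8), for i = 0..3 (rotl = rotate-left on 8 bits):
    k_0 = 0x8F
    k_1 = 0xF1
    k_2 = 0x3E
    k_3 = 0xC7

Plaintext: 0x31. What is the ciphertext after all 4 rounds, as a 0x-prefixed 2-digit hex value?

s_0 = plaintext = 0x31
s_1 = Round(s_0, k_0) = 0x1F
s_2 = Round(s_1, k_1) = 0xFD
s_3 = Round(s_2, k_2) = 0xD9
s_4 = Round(s_3, k_3) = 0x91

0x91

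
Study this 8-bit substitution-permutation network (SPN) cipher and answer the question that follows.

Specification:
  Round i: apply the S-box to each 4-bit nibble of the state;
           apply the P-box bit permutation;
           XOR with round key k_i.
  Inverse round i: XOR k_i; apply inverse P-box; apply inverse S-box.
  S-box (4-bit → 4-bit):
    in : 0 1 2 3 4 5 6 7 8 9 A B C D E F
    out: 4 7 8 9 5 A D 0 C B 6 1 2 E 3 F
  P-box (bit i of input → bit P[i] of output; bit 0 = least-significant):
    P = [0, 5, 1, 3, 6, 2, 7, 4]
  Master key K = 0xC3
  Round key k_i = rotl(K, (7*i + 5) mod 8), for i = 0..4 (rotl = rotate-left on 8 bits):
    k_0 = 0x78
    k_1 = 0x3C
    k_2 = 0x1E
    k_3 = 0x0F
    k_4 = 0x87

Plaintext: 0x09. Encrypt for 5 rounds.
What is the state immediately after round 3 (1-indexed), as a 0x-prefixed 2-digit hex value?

s_0 = plaintext = 0x09
s_1 = Round(s_0, k_0) = 0xD1
s_2 = Round(s_1, k_1) = 0x8B
s_3 = Round(s_2, k_2) = 0x8F
s_4 = Round(s_3, k_3) = 0xB4
s_5 = Round(s_4, k_4) = 0xC4

0x8F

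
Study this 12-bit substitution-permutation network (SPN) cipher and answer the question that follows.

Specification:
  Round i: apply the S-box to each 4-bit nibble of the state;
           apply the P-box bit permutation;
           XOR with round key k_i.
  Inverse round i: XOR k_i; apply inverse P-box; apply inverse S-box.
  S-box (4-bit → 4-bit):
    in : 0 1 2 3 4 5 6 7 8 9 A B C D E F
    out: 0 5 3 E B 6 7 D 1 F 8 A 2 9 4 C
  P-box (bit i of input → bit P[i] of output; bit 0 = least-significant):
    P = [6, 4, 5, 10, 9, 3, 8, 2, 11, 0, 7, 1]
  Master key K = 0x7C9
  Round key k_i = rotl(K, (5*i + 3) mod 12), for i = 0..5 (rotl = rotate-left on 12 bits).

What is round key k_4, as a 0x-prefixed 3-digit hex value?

K = 0x7C9
k_0 = rotl(K, (5*0+3) mod 12) = rotl(K, 3) = 0xE4B
k_1 = rotl(K, (5*1+3) mod 12) = rotl(K, 8) = 0x97C
k_2 = rotl(K, (5*2+3) mod 12) = rotl(K, 1) = 0xF92
k_3 = rotl(K, (5*3+3) mod 12) = rotl(K, 6) = 0x25F
k_4 = rotl(K, (5*4+3) mod 12) = rotl(K, 11) = 0xBE4

0xBE4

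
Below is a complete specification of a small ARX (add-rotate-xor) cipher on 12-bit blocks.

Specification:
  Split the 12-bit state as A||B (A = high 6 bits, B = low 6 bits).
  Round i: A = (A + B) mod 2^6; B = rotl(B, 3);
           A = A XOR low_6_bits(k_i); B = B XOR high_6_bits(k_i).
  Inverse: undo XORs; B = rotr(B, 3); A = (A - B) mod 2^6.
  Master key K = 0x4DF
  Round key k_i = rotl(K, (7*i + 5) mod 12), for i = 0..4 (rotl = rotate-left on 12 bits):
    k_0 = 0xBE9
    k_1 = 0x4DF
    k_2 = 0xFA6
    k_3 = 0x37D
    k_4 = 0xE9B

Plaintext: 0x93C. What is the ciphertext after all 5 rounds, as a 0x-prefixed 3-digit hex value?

0xB3F

s_0 = plaintext = 0x93C
s_1 = Round(s_0, k_0) = 0x248
s_2 = Round(s_1, k_1) = 0x392
s_3 = Round(s_2, k_2) = 0x1AC
s_4 = Round(s_3, k_3) = 0x3E8
s_5 = Round(s_4, k_4) = 0xB3F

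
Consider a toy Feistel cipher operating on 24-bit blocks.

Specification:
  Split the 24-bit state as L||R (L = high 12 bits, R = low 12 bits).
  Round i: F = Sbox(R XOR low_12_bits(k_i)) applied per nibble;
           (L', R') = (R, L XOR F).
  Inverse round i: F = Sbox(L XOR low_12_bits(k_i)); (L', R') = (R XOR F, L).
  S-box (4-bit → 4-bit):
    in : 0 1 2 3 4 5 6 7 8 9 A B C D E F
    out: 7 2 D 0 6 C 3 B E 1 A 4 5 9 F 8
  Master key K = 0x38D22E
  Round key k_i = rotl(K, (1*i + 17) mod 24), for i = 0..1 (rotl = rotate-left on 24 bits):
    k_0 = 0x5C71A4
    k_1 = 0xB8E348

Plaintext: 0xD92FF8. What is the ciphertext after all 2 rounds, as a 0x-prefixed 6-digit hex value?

0x257DD0

s_0 = plaintext = 0xD92FF8
s_1 = Round(s_0, k_0) = 0xFF8257
s_2 = Round(s_1, k_1) = 0x257DD0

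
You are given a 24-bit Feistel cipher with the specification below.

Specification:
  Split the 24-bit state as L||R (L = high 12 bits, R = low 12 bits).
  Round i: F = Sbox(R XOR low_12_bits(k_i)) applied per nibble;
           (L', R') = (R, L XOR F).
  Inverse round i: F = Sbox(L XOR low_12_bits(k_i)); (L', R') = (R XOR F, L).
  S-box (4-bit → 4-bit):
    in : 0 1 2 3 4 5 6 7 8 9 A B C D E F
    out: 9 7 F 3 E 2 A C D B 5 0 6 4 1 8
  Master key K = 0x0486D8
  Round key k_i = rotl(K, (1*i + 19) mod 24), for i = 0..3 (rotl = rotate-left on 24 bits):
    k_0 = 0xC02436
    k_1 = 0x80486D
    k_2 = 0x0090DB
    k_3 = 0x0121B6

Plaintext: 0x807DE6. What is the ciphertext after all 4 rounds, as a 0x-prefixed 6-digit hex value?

0x72F7AE

s_0 = plaintext = 0x807DE6
s_1 = Round(s_0, k_0) = 0xDE634E
s_2 = Round(s_1, k_1) = 0x34ED15
s_3 = Round(s_2, k_2) = 0xD1572F
s_4 = Round(s_3, k_3) = 0x72F7AE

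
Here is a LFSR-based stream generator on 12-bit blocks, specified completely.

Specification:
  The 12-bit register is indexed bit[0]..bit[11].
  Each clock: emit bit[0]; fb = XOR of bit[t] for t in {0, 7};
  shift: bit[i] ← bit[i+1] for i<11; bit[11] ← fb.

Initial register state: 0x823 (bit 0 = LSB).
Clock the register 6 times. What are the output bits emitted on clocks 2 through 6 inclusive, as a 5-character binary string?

10001

reg_0 = 0x823
clock 1: out=1, reg = 0xC11
clock 2: out=1, reg = 0xE08
clock 3: out=0, reg = 0x704
clock 4: out=0, reg = 0x382
clock 5: out=0, reg = 0x9C1
clock 6: out=1, reg = 0x4E0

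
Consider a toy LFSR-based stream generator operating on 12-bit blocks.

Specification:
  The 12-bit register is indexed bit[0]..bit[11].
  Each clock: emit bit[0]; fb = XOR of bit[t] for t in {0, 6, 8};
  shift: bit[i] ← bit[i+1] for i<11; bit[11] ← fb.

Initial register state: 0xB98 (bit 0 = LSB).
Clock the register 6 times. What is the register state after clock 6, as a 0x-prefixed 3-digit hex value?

reg_0 = 0xB98
clock 1: out=0, reg = 0xDCC
clock 2: out=0, reg = 0x6E6
clock 3: out=0, reg = 0xB73
clock 4: out=1, reg = 0xDB9
clock 5: out=1, reg = 0x6DC
clock 6: out=0, reg = 0xB6E

0xB6E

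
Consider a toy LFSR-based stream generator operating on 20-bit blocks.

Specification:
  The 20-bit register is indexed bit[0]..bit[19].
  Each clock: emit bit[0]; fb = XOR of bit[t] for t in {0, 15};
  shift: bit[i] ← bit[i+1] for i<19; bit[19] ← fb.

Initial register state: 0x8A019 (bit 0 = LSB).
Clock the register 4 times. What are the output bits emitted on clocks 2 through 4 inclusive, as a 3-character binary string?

reg_0 = 0x8A019
clock 1: out=1, reg = 0x4500C
clock 2: out=0, reg = 0x22806
clock 3: out=0, reg = 0x11403
clock 4: out=1, reg = 0x88A01

001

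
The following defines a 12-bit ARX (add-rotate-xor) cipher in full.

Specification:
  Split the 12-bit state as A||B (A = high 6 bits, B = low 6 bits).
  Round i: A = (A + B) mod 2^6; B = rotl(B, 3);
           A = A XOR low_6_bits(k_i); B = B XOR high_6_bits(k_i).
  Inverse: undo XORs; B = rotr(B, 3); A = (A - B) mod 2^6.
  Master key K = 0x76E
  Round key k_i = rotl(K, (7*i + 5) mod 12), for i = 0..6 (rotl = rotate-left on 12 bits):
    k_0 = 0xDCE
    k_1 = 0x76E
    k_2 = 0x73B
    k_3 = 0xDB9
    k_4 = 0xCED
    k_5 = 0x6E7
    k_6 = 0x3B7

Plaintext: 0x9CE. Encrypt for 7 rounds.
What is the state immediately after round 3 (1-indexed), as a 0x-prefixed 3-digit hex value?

0x9F1

s_0 = plaintext = 0x9CE
s_1 = Round(s_0, k_0) = 0xEC6
s_2 = Round(s_1, k_1) = 0xBED
s_3 = Round(s_2, k_2) = 0x9F1
s_4 = Round(s_3, k_3) = 0x878
s_5 = Round(s_4, k_4) = 0xD34
s_6 = Round(s_5, k_5) = 0x3FD
s_7 = Round(s_6, k_6) = 0xEE1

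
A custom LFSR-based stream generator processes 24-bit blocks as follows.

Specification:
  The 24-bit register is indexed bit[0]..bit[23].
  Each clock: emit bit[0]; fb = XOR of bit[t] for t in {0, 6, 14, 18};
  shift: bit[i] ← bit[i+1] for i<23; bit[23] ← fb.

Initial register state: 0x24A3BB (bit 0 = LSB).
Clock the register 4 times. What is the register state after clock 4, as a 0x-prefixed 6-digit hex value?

0xE24A3B

reg_0 = 0x24A3BB
clock 1: out=1, reg = 0x1251DD
clock 2: out=1, reg = 0x8928EE
clock 3: out=0, reg = 0xC49477
clock 4: out=1, reg = 0xE24A3B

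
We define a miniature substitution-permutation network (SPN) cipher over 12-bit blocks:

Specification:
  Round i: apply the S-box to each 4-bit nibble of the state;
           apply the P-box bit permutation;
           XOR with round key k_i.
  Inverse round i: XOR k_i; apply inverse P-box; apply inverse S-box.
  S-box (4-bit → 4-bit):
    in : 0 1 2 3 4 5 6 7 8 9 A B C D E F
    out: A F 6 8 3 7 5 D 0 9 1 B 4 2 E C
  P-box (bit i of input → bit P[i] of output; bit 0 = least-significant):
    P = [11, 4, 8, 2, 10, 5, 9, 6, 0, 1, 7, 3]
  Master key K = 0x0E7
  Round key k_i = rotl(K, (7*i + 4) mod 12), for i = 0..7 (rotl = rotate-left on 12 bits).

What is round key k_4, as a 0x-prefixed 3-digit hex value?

K = 0x0E7
k_0 = rotl(K, (7*0+4) mod 12) = rotl(K, 4) = 0xE70
k_1 = rotl(K, (7*1+4) mod 12) = rotl(K, 11) = 0x873
k_2 = rotl(K, (7*2+4) mod 12) = rotl(K, 6) = 0x9C3
k_3 = rotl(K, (7*3+4) mod 12) = rotl(K, 1) = 0x1CE
k_4 = rotl(K, (7*4+4) mod 12) = rotl(K, 8) = 0x70E

0x70E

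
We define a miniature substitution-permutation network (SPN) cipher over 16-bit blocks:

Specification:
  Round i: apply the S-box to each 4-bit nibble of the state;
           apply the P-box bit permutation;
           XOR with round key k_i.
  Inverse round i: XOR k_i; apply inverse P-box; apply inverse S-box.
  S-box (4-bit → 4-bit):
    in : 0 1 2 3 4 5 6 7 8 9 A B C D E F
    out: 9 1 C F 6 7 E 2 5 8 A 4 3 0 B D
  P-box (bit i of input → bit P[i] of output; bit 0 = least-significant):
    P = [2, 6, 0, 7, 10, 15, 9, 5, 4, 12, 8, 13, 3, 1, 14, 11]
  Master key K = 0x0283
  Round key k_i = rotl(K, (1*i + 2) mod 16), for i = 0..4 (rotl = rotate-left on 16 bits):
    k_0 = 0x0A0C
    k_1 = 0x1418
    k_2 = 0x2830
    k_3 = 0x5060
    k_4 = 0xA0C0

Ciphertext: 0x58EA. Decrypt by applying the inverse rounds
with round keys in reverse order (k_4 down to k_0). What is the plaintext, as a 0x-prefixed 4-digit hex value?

0x3512

s_0 = ciphertext = 0x58EA
s_1 = InvRound(s_0, k_4) = 0x3AAD
s_2 = InvRound(s_1, k_3) = 0xF9B3
s_3 = InvRound(s_2, k_2) = 0x4472
s_4 = InvRound(s_3, k_1) = 0x5797
s_5 = InvRound(s_4, k_0) = 0x3512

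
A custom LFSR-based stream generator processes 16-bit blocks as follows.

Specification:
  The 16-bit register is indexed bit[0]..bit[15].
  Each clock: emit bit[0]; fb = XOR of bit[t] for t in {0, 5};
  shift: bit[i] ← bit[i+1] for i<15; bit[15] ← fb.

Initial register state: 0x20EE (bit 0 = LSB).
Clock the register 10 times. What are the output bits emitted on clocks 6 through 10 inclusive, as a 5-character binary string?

reg_0 = 0x20EE
clock 1: out=0, reg = 0x9077
clock 2: out=1, reg = 0x483B
clock 3: out=1, reg = 0x241D
clock 4: out=1, reg = 0x920E
clock 5: out=0, reg = 0x4907
clock 6: out=1, reg = 0xA483
clock 7: out=1, reg = 0xD241
clock 8: out=1, reg = 0xE920
clock 9: out=0, reg = 0xF490
clock 10: out=0, reg = 0x7A48

11100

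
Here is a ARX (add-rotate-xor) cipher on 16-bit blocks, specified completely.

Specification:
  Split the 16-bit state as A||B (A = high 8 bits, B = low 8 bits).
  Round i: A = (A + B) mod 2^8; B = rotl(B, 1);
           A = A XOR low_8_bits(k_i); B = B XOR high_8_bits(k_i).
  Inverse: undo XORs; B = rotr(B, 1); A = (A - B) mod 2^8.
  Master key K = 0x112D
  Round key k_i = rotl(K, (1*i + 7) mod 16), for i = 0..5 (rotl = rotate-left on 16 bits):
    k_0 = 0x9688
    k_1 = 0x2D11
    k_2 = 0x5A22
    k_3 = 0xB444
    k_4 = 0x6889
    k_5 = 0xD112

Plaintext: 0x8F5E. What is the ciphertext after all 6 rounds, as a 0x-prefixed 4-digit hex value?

s_0 = plaintext = 0x8F5E
s_1 = Round(s_0, k_0) = 0x652A
s_2 = Round(s_1, k_1) = 0x9E79
s_3 = Round(s_2, k_2) = 0x35A8
s_4 = Round(s_3, k_3) = 0x99E5
s_5 = Round(s_4, k_4) = 0xF7A3
s_6 = Round(s_5, k_5) = 0x8896

0x8896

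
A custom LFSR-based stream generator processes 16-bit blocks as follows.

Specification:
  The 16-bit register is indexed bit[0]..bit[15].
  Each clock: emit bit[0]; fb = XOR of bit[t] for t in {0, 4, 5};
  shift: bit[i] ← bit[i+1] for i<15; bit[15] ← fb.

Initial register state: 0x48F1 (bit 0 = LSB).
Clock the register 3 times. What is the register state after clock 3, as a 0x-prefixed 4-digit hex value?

reg_0 = 0x48F1
clock 1: out=1, reg = 0xA478
clock 2: out=0, reg = 0x523C
clock 3: out=0, reg = 0x291E

0x291E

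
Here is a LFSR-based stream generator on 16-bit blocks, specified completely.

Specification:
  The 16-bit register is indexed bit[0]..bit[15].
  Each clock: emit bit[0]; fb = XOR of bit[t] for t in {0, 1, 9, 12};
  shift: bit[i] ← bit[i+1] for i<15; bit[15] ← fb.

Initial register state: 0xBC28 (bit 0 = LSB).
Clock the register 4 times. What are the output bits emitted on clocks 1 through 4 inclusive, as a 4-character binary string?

reg_0 = 0xBC28
clock 1: out=0, reg = 0xDE14
clock 2: out=0, reg = 0x6F0A
clock 3: out=0, reg = 0x3785
clock 4: out=1, reg = 0x9BC2

0001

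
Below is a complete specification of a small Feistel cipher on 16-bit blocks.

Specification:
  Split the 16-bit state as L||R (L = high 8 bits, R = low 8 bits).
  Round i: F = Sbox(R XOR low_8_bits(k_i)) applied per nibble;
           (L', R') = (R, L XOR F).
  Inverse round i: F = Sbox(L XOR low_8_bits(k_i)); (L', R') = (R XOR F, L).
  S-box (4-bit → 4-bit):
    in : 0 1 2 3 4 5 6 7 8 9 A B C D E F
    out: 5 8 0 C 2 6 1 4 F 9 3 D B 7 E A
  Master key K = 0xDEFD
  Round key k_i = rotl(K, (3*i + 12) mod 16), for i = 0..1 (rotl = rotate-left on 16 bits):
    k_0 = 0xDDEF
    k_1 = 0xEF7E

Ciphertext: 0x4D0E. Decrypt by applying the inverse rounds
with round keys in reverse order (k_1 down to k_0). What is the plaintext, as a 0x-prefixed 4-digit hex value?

s_0 = ciphertext = 0x4D0E
s_1 = InvRound(s_0, k_1) = 0xC24D
s_2 = InvRound(s_1, k_0) = 0x4AC2

0x4AC2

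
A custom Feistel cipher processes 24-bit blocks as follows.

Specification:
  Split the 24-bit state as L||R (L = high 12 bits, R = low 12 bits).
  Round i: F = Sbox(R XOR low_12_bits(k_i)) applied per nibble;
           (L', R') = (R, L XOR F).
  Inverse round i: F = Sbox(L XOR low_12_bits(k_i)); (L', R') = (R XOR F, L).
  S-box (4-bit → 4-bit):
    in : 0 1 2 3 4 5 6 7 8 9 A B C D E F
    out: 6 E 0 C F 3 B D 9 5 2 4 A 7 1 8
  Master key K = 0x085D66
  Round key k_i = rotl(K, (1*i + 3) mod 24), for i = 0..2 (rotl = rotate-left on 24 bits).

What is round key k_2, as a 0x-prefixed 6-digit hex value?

0x0BACC1

K = 0x085D66
k_0 = rotl(K, (1*0+3) mod 24) = rotl(K, 3) = 0x42EB30
k_1 = rotl(K, (1*1+3) mod 24) = rotl(K, 4) = 0x85D660
k_2 = rotl(K, (1*2+3) mod 24) = rotl(K, 5) = 0x0BACC1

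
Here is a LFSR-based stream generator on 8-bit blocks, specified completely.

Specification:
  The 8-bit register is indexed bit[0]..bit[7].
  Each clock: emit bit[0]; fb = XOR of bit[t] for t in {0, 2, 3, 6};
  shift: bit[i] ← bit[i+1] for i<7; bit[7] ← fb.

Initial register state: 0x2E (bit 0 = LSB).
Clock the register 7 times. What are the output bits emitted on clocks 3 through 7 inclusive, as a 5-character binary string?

reg_0 = 0x2E
clock 1: out=0, reg = 0x17
clock 2: out=1, reg = 0x0B
clock 3: out=1, reg = 0x05
clock 4: out=1, reg = 0x02
clock 5: out=0, reg = 0x01
clock 6: out=1, reg = 0x80
clock 7: out=0, reg = 0x40

11010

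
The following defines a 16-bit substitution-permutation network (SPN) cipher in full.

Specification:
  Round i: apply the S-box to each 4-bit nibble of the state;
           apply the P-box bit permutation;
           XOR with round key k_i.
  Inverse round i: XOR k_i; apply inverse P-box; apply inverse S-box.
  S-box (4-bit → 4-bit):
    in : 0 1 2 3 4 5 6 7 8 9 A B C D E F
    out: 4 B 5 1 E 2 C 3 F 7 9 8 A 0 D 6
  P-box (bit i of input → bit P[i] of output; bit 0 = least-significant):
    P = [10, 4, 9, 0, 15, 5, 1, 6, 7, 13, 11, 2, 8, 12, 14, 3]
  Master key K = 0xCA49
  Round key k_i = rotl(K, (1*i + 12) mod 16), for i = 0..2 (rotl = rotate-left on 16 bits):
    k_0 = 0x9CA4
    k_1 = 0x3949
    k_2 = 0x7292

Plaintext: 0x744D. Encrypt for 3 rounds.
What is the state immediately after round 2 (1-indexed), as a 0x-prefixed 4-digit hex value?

0x1E21

s_0 = plaintext = 0x744D
s_1 = Round(s_0, k_0) = 0xA5C2
s_2 = Round(s_1, k_1) = 0x1E21
s_3 = Round(s_2, k_2) = 0xEF0D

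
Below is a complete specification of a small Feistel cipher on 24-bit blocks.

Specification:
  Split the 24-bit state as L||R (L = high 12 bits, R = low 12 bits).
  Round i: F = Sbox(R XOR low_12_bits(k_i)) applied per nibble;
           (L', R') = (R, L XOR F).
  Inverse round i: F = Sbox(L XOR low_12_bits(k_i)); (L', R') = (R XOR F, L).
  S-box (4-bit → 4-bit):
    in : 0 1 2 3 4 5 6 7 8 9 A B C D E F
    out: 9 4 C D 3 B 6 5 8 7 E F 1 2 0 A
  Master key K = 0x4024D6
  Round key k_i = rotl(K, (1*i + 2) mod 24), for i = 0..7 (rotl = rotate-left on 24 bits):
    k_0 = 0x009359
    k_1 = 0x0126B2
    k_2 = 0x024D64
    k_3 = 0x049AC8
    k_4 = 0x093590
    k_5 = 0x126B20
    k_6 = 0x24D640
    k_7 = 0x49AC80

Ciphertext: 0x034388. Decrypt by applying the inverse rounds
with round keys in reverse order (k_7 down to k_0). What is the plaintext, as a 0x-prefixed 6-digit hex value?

s_0 = ciphertext = 0x034388
s_1 = InvRound(s_0, k_7) = 0x27B034
s_2 = InvRound(s_1, k_6) = 0x3EB27B
s_3 = InvRound(s_2, k_5) = 0xA643EB
s_4 = InvRound(s_3, k_4) = 0x948A64
s_5 = InvRound(s_4, k_3) = 0x7ED948
s_6 = InvRound(s_5, k_2) = 0x7CF7ED
s_7 = InvRound(s_6, k_1) = 0x3BF7CF
s_8 = InvRound(s_7, k_0) = 0xEC93BF

0xEC93BF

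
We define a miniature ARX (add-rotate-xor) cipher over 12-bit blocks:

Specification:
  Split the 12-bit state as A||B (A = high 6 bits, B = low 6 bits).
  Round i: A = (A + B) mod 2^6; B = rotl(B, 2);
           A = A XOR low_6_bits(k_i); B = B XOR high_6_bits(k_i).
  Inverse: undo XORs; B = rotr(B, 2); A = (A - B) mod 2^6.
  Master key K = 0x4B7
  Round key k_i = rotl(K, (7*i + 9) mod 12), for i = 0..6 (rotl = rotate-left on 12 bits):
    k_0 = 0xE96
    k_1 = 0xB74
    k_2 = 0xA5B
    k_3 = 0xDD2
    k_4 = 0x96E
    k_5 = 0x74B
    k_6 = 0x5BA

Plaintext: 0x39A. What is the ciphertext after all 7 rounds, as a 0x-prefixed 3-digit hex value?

0x523

s_0 = plaintext = 0x39A
s_1 = Round(s_0, k_0) = 0xF93
s_2 = Round(s_1, k_1) = 0x960
s_3 = Round(s_2, k_2) = 0x7AB
s_4 = Round(s_3, k_3) = 0x6D9
s_5 = Round(s_4, k_4) = 0x680
s_6 = Round(s_5, k_5) = 0x45D
s_7 = Round(s_6, k_6) = 0x523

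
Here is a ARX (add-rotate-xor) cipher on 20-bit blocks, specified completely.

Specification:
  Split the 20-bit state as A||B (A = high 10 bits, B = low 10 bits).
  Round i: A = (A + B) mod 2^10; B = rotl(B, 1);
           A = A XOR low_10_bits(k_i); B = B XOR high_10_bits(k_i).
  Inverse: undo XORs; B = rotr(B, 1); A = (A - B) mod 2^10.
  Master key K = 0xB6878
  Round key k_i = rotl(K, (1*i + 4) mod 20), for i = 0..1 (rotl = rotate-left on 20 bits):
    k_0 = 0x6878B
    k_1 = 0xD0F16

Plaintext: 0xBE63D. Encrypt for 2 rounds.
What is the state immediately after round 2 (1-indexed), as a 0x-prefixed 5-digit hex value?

s_0 = plaintext = 0xBE63D
s_1 = Round(s_0, k_0) = 0xAF5DA
s_2 = Round(s_1, k_1) = 0xE04F7

0xE04F7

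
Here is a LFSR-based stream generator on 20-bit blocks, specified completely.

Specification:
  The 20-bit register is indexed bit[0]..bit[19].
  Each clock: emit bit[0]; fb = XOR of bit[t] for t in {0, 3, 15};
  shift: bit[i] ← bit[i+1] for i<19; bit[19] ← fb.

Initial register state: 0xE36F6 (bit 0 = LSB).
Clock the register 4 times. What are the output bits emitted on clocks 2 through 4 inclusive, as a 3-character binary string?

110

reg_0 = 0xE36F6
clock 1: out=0, reg = 0x71B7B
clock 2: out=1, reg = 0x38DBD
clock 3: out=1, reg = 0x9C6DE
clock 4: out=0, reg = 0x4E36F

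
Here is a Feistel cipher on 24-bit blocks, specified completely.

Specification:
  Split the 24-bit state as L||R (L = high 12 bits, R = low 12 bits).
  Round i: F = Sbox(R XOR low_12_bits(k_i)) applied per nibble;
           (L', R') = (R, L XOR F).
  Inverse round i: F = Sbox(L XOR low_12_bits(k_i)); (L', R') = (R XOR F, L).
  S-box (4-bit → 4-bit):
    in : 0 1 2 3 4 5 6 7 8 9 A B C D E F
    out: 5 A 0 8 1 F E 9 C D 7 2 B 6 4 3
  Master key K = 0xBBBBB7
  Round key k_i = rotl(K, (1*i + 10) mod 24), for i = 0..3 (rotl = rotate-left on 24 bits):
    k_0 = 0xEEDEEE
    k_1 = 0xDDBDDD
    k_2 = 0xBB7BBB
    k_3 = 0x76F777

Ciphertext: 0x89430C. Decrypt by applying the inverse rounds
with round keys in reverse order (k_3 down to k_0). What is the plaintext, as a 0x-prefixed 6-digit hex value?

0x3219D3

s_0 = ciphertext = 0x89430C
s_1 = InvRound(s_0, k_3) = 0x044894
s_2 = InvRound(s_1, k_2) = 0xAA7044
s_3 = InvRound(s_2, k_1) = 0x9D3AA7
s_4 = InvRound(s_3, k_0) = 0x3219D3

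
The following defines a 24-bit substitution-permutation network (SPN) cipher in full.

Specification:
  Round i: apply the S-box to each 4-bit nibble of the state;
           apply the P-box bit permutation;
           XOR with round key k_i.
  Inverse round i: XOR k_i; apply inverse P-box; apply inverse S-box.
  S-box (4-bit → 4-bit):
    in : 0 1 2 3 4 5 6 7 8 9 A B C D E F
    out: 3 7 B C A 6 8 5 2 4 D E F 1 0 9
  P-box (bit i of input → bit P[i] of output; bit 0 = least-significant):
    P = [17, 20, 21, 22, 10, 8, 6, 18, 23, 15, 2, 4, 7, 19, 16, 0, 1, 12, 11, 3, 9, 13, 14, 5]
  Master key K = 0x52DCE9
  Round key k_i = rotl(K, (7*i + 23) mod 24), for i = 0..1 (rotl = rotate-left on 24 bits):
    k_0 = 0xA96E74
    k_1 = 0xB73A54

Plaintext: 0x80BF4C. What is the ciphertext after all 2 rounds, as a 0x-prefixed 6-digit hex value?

0x185A4C

s_0 = plaintext = 0x80BF4C
s_1 = Round(s_0, k_0) = 0x565F67
s_2 = Round(s_1, k_1) = 0x185A4C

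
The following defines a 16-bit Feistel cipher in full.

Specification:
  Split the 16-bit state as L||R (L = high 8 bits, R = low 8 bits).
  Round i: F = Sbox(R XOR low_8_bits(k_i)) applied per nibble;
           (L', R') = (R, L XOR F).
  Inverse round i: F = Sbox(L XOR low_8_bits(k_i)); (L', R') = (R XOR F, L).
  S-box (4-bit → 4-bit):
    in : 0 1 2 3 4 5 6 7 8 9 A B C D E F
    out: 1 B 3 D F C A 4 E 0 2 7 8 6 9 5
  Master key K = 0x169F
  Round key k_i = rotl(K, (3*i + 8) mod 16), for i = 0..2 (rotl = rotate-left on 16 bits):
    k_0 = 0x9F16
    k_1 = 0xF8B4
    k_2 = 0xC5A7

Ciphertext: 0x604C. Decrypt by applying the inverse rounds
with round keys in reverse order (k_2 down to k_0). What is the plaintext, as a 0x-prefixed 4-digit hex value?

s_0 = ciphertext = 0x604C
s_1 = InvRound(s_0, k_2) = 0xC860
s_2 = InvRound(s_1, k_1) = 0x28C8
s_3 = InvRound(s_2, k_0) = 0x1128

0x1128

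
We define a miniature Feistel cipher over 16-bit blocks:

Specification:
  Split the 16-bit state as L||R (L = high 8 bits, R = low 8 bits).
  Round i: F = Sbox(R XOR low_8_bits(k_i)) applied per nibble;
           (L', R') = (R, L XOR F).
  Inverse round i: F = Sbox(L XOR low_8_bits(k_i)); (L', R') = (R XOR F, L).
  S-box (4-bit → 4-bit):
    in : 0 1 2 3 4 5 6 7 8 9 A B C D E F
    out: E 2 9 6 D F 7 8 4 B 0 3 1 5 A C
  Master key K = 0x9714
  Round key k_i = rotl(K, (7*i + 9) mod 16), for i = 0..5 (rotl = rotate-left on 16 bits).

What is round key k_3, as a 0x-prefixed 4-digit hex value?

K = 0x9714
k_0 = rotl(K, (7*0+9) mod 16) = rotl(K, 9) = 0x292E
k_1 = rotl(K, (7*1+9) mod 16) = rotl(K, 0) = 0x9714
k_2 = rotl(K, (7*2+9) mod 16) = rotl(K, 7) = 0x8A4B
k_3 = rotl(K, (7*3+9) mod 16) = rotl(K, 14) = 0x25C5

0x25C5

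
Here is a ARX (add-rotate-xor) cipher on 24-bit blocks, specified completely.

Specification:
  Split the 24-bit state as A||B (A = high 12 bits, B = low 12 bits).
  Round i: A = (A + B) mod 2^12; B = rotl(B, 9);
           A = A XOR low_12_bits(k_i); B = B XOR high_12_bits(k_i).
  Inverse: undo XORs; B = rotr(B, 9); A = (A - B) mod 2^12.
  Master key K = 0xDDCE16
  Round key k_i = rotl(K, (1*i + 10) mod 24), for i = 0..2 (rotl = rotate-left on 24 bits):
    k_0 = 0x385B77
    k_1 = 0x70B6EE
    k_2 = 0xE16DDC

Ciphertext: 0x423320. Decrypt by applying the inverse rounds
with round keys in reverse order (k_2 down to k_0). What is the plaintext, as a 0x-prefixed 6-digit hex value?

0x87C353

s_0 = ciphertext = 0x423320
s_1 = InvRound(s_0, k_2) = 0x0499B6
s_2 = InvRound(s_1, k_1) = 0x0B85EF
s_3 = InvRound(s_2, k_0) = 0x87C353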